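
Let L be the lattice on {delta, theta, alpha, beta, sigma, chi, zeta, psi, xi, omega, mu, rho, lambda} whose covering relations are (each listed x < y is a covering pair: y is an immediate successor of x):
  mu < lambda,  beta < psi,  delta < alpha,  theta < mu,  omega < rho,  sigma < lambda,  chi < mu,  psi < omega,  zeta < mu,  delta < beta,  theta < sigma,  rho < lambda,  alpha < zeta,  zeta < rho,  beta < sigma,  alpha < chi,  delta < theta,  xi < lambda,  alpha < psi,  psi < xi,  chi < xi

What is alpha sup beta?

psi

Common upper bounds of {alpha, beta}: lambda, omega, psi, rho, xi.
The least among these is psi.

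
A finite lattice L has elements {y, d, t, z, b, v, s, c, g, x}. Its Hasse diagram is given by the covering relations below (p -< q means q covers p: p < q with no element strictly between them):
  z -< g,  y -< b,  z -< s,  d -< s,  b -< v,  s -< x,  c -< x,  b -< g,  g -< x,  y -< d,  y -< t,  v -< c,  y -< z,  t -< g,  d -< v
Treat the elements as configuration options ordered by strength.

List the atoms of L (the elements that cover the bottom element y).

b, d, t, z

The atoms are exactly the elements that cover y: b, d, t, z.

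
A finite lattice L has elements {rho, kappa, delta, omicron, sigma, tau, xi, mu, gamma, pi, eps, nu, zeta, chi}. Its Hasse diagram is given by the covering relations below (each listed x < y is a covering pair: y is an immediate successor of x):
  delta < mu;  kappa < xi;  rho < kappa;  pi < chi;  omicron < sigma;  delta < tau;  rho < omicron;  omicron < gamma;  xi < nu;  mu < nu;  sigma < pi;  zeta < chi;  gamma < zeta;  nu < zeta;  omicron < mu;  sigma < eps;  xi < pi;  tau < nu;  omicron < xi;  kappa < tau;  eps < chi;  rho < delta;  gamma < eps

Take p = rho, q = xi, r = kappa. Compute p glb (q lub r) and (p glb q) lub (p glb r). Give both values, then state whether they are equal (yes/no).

rho; rho; yes

q lub r = xi, so p glb (q lub r) = rho glb xi = rho.
p glb q = rho and p glb r = rho, so (p glb q) lub (p glb r) = rho lub rho = rho.
Equal: yes.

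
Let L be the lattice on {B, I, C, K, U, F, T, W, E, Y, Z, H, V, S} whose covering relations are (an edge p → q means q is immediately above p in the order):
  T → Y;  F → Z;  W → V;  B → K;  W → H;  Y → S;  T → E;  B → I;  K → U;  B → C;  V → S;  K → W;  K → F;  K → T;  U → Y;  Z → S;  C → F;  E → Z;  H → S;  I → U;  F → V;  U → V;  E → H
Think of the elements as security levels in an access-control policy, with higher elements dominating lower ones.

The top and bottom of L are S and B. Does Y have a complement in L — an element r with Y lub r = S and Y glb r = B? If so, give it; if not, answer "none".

C

Need r with Y ∨ r = S and Y ∧ r = B.
Checking each element gives: C.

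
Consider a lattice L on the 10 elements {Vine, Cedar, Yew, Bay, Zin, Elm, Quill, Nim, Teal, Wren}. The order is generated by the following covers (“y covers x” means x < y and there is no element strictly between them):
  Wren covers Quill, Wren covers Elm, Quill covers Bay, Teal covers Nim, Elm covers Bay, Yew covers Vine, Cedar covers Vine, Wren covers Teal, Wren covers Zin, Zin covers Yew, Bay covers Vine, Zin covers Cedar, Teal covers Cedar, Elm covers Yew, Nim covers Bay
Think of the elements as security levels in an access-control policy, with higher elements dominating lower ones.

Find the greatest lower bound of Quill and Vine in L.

Vine

Common lower bounds of {Quill, Vine}: Vine.
The greatest among these is Vine.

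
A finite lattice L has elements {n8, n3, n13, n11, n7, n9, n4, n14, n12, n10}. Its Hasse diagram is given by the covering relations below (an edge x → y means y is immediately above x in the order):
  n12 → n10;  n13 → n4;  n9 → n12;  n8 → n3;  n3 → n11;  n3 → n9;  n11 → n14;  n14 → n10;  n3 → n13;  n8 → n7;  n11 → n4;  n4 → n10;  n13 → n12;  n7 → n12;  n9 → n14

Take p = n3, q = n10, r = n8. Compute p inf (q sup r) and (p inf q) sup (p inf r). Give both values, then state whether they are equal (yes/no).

n3; n3; yes

q sup r = n10, so p inf (q sup r) = n3 inf n10 = n3.
p inf q = n3 and p inf r = n8, so (p inf q) sup (p inf r) = n3 sup n8 = n3.
Equal: yes.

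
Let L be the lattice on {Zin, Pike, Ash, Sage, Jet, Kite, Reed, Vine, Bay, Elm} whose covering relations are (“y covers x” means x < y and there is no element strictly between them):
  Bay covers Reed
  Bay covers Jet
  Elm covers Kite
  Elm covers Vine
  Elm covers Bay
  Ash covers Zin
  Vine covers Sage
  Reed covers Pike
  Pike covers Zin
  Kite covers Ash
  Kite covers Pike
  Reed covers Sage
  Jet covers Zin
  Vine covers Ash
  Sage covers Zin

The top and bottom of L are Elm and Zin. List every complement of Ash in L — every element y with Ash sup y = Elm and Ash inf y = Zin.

Need y with Ash ∨ y = Elm and Ash ∧ y = Zin.
Checking each element gives: Bay, Jet, Reed.

Bay, Jet, Reed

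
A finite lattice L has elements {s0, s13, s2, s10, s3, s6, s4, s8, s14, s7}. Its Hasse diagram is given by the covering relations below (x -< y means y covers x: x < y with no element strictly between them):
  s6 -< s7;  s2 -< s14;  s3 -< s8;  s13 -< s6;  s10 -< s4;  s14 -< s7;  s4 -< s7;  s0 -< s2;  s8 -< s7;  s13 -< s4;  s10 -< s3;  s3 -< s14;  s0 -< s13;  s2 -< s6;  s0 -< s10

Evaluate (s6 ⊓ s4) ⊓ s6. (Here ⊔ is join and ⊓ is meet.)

s6 ∧ s4 = s13
s13 ∧ s6 = s13

s13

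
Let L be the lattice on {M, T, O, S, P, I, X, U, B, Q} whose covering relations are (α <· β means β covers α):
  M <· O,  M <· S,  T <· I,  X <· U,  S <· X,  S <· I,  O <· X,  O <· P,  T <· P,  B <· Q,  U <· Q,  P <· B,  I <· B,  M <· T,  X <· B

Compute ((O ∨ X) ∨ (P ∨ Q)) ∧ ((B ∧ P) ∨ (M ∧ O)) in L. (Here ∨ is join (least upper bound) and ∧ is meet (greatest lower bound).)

P

O ∨ X = X
P ∨ Q = Q
X ∨ Q = Q
B ∧ P = P
M ∧ O = M
P ∨ M = P
Q ∧ P = P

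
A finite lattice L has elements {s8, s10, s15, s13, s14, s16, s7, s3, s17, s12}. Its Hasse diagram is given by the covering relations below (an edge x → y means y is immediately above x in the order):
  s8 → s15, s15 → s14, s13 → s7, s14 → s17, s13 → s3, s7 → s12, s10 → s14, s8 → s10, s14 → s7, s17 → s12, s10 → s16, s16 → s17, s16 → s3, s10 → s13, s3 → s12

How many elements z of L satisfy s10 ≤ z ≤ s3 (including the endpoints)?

The interval [s10, s3] = {s10, s13, s16, s3}, which has 4 elements.

4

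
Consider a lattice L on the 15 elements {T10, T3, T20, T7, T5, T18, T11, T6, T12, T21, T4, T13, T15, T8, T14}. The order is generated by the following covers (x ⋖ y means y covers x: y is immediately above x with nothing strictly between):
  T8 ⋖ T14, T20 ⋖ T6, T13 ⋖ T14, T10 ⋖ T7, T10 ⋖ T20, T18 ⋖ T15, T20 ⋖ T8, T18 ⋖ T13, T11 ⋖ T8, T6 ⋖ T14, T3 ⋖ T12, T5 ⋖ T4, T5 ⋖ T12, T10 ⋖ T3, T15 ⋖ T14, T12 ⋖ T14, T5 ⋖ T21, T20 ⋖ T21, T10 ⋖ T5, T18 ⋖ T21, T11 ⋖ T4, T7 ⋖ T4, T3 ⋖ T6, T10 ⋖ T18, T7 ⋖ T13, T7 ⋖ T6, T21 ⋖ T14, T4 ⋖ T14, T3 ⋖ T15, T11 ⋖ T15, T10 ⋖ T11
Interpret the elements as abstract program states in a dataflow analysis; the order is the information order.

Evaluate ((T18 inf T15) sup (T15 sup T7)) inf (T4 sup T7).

T4

T18 ∧ T15 = T18
T15 ∨ T7 = T14
T18 ∨ T14 = T14
T4 ∨ T7 = T4
T14 ∧ T4 = T4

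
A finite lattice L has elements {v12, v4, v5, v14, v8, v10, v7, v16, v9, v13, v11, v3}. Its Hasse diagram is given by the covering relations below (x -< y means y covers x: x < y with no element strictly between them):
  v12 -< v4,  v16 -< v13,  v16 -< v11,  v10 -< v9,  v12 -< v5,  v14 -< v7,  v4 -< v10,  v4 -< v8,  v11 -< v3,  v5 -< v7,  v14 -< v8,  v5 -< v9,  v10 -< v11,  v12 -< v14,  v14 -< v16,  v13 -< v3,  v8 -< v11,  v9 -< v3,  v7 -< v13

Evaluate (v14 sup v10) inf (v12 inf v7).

v14 ∨ v10 = v11
v12 ∧ v7 = v12
v11 ∧ v12 = v12

v12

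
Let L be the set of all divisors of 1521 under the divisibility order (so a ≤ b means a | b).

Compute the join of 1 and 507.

Common upper bounds of {1, 507}: 1521, 507.
The least among these is 507.

507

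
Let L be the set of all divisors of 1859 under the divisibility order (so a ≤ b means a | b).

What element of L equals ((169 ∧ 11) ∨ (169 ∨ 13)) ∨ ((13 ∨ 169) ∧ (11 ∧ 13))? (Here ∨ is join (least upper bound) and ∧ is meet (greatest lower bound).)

169

169 ∧ 11 = 1
169 ∨ 13 = 169
1 ∨ 169 = 169
13 ∨ 169 = 169
11 ∧ 13 = 1
169 ∧ 1 = 1
169 ∨ 1 = 169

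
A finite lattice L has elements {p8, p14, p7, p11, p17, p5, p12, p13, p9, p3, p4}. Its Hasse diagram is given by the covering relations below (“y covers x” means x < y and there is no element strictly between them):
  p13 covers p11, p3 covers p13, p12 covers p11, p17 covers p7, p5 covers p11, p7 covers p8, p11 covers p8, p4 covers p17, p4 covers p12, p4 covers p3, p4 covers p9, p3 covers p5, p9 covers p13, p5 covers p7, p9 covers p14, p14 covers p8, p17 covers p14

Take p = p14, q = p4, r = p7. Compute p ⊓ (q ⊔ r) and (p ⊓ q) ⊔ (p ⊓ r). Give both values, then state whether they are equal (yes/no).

p14; p14; yes

q ⊔ r = p4, so p ⊓ (q ⊔ r) = p14 ⊓ p4 = p14.
p ⊓ q = p14 and p ⊓ r = p8, so (p ⊓ q) ⊔ (p ⊓ r) = p14 ⊔ p8 = p14.
Equal: yes.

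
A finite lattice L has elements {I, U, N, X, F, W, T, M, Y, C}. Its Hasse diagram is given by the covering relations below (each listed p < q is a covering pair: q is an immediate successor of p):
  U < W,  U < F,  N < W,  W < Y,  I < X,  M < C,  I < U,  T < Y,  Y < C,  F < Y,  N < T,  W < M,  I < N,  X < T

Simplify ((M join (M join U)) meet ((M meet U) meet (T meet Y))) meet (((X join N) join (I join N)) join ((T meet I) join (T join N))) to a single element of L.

I

M ∨ U = M
M ∨ M = M
M ∧ U = U
T ∧ Y = T
U ∧ T = I
M ∧ I = I
X ∨ N = T
I ∨ N = N
T ∨ N = T
T ∧ I = I
T ∨ N = T
I ∨ T = T
T ∨ T = T
I ∧ T = I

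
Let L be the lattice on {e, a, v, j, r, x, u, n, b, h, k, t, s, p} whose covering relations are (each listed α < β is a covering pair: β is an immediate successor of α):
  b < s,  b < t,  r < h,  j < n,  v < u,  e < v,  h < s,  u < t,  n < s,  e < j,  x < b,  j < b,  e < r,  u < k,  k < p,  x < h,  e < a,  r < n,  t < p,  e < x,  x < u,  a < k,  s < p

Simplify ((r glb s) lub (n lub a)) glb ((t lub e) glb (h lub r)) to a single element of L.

r ∧ s = r
n ∨ a = p
r ∨ p = p
t ∨ e = t
h ∨ r = h
t ∧ h = x
p ∧ x = x

x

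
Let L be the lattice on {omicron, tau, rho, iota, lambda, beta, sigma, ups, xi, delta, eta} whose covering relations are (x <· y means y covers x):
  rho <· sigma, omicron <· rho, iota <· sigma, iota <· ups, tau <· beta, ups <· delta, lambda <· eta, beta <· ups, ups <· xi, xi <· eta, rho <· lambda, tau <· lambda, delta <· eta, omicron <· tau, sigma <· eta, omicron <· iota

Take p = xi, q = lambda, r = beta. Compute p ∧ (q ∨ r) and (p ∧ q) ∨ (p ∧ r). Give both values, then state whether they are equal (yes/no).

xi; beta; no

q ∨ r = eta, so p ∧ (q ∨ r) = xi ∧ eta = xi.
p ∧ q = tau and p ∧ r = beta, so (p ∧ q) ∨ (p ∧ r) = tau ∨ beta = beta.
Equal: no.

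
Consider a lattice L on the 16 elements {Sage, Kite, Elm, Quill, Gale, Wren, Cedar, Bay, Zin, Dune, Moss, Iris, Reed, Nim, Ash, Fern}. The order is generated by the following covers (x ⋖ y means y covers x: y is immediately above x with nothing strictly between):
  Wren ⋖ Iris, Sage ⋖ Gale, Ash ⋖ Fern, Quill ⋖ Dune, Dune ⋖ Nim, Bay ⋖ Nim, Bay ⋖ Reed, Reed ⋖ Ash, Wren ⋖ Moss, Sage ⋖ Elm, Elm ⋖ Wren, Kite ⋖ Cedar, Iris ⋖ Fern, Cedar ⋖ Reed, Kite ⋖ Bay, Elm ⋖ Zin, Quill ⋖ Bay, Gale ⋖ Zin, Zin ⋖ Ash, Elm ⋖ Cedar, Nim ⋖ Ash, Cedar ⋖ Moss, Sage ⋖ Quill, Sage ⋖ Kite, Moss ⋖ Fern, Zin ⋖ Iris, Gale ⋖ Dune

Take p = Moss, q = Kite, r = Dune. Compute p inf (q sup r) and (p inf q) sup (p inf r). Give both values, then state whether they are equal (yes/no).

Kite; Kite; yes

q sup r = Nim, so p inf (q sup r) = Moss inf Nim = Kite.
p inf q = Kite and p inf r = Sage, so (p inf q) sup (p inf r) = Kite sup Sage = Kite.
Equal: yes.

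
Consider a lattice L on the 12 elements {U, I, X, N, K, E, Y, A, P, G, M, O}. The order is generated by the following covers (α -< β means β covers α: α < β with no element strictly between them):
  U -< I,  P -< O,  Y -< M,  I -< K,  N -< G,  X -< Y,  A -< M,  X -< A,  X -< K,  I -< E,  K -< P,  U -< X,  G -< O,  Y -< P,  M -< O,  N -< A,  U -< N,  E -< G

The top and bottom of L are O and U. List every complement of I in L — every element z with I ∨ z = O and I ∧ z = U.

Need z with I ∨ z = O and I ∧ z = U.
Checking each element gives: A, M.

A, M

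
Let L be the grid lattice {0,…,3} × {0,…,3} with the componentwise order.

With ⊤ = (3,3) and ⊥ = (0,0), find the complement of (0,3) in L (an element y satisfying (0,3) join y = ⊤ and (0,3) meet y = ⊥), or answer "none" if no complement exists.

Need y with (0,3) ∨ y = (3,3) and (0,3) ∧ y = (0,0).
Checking each element gives: (3,0).

(3,0)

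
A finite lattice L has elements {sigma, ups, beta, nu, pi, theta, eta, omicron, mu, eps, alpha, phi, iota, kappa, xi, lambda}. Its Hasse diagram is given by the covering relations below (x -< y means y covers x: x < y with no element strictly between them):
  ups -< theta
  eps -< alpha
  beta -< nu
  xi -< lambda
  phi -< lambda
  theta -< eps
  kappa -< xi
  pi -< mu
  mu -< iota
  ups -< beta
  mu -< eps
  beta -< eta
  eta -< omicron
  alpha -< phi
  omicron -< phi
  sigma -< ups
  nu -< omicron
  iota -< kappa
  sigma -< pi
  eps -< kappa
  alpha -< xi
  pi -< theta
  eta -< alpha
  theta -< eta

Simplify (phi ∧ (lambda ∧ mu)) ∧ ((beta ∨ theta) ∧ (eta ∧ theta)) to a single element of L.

lambda ∧ mu = mu
phi ∧ mu = mu
beta ∨ theta = eta
eta ∧ theta = theta
eta ∧ theta = theta
mu ∧ theta = pi

pi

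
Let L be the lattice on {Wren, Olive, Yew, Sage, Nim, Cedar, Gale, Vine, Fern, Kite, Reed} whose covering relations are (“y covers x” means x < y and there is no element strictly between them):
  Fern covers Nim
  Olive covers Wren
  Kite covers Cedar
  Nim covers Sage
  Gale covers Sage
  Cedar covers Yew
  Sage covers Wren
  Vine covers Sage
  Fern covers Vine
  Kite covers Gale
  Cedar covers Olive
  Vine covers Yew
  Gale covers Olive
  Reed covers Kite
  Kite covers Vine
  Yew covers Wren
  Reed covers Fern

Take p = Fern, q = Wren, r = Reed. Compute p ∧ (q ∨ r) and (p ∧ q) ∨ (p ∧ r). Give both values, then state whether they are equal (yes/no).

q ∨ r = Reed, so p ∧ (q ∨ r) = Fern ∧ Reed = Fern.
p ∧ q = Wren and p ∧ r = Fern, so (p ∧ q) ∨ (p ∧ r) = Wren ∨ Fern = Fern.
Equal: yes.

Fern; Fern; yes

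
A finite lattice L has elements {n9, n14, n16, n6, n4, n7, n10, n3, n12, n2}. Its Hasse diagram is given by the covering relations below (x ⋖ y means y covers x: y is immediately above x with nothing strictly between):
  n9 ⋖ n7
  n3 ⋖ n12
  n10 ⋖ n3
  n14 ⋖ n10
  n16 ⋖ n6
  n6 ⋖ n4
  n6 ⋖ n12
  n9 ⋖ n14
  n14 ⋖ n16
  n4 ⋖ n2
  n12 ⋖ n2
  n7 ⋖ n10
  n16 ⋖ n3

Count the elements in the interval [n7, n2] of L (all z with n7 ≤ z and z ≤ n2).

The interval [n7, n2] = {n10, n12, n2, n3, n7}, which has 5 elements.

5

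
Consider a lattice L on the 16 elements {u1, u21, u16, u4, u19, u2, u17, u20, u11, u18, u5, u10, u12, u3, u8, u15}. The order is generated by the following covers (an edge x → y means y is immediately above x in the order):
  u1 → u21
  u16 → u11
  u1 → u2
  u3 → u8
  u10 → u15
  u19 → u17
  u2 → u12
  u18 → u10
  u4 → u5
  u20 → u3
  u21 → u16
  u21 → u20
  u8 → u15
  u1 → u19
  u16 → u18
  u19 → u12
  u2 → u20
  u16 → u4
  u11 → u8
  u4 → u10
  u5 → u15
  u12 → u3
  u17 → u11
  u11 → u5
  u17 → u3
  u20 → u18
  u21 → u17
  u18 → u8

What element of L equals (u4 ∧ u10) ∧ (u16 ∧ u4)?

u16

u4 ∧ u10 = u4
u16 ∧ u4 = u16
u4 ∧ u16 = u16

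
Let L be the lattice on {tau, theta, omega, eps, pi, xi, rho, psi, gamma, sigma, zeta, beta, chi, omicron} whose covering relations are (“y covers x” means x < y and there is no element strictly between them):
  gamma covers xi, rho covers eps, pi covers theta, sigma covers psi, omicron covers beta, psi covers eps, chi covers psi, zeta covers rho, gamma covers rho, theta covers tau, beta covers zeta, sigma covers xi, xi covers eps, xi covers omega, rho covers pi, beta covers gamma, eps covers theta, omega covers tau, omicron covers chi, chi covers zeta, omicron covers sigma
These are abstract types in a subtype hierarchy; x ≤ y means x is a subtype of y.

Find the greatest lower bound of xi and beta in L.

Common lower bounds of {xi, beta}: eps, omega, tau, theta, xi.
The greatest among these is xi.

xi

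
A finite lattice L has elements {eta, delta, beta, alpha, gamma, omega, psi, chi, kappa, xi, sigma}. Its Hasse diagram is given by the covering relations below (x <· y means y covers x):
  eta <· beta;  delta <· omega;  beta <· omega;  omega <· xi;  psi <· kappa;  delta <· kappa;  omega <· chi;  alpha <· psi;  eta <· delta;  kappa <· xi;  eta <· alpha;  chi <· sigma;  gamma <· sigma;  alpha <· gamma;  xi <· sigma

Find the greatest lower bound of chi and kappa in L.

Common lower bounds of {chi, kappa}: delta, eta.
The greatest among these is delta.

delta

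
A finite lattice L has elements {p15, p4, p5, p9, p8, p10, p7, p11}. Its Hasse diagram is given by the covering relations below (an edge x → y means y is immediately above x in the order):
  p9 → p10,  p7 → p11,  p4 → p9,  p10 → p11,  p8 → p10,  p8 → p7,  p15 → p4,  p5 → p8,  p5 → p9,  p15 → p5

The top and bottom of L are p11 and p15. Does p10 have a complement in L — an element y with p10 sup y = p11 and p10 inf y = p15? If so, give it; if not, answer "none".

For every candidate y, either p10 ∨ y ≠ p11 or p10 ∧ y ≠ p15; no complement exists.

none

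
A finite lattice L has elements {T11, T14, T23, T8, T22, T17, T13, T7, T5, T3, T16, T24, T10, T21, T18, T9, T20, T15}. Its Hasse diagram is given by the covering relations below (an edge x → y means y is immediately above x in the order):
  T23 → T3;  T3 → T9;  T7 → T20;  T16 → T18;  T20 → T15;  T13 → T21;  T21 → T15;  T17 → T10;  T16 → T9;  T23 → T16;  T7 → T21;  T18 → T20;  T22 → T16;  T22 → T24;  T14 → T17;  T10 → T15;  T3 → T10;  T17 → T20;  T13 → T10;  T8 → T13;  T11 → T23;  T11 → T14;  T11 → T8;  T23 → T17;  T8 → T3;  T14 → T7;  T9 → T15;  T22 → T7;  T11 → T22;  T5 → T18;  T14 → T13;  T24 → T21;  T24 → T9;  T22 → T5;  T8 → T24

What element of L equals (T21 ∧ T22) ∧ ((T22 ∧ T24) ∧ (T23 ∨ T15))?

T21 ∧ T22 = T22
T22 ∧ T24 = T22
T23 ∨ T15 = T15
T22 ∧ T15 = T22
T22 ∧ T22 = T22

T22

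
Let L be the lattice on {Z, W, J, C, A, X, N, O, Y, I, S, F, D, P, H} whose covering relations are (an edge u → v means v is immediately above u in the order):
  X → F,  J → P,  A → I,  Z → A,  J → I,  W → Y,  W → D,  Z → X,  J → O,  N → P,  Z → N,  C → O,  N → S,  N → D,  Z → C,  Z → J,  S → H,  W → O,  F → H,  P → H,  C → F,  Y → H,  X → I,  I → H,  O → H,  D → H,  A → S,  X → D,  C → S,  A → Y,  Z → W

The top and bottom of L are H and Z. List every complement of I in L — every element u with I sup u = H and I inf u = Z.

Need u with I ∨ u = H and I ∧ u = Z.
Checking each element gives: C, N, W.

C, N, W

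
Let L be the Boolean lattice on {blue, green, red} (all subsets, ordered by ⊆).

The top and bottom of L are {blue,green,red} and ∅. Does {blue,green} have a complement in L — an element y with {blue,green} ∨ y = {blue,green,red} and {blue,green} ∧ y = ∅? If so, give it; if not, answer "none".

Need y with {blue,green} ∨ y = {blue,green,red} and {blue,green} ∧ y = ∅.
Checking each element gives: {red}.

{red}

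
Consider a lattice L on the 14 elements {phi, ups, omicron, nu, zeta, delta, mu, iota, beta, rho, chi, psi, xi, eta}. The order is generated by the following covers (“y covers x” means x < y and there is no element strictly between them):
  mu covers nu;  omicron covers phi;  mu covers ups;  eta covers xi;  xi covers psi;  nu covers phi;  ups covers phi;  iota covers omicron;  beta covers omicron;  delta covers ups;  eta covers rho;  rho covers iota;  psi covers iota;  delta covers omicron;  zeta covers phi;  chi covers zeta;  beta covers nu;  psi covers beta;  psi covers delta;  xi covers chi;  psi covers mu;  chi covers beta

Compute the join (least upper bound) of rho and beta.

eta

Common upper bounds of {rho, beta}: eta.
The least among these is eta.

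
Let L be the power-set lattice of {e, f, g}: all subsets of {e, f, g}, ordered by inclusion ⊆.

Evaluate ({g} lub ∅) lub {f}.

{f,g}

{g} ∨ ∅ = {g}
{g} ∨ {f} = {f,g}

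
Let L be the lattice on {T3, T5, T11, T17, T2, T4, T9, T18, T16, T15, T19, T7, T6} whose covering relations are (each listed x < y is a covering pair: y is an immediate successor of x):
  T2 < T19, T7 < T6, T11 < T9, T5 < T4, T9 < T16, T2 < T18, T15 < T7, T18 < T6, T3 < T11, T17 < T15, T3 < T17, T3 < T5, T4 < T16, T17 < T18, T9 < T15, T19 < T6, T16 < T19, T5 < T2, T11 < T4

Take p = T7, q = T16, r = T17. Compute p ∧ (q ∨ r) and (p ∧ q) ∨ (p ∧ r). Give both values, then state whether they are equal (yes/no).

q ∨ r = T6, so p ∧ (q ∨ r) = T7 ∧ T6 = T7.
p ∧ q = T9 and p ∧ r = T17, so (p ∧ q) ∨ (p ∧ r) = T9 ∨ T17 = T15.
Equal: no.

T7; T15; no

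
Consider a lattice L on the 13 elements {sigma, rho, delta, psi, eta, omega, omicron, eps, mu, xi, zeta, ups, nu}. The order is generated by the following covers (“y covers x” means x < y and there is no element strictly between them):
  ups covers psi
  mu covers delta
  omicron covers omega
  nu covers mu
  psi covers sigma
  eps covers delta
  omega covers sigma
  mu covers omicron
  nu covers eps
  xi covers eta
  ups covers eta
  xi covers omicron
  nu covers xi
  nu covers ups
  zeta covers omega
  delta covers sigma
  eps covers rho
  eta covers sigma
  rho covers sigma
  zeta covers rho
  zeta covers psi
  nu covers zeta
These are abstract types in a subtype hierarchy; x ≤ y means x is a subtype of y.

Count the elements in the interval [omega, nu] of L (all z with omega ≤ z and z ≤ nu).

6

The interval [omega, nu] = {mu, nu, omega, omicron, xi, zeta}, which has 6 elements.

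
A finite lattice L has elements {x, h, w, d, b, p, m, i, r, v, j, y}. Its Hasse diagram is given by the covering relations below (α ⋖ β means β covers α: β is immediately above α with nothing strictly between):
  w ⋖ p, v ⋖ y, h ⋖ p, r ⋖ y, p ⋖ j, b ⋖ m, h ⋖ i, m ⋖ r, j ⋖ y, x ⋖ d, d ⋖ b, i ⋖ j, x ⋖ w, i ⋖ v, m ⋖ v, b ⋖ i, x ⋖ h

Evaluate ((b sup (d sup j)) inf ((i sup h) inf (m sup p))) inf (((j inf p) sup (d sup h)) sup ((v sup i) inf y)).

d ∨ j = j
b ∨ j = j
i ∨ h = i
m ∨ p = y
i ∧ y = i
j ∧ i = i
j ∧ p = p
d ∨ h = i
p ∨ i = j
v ∨ i = v
v ∧ y = v
j ∨ v = y
i ∧ y = i

i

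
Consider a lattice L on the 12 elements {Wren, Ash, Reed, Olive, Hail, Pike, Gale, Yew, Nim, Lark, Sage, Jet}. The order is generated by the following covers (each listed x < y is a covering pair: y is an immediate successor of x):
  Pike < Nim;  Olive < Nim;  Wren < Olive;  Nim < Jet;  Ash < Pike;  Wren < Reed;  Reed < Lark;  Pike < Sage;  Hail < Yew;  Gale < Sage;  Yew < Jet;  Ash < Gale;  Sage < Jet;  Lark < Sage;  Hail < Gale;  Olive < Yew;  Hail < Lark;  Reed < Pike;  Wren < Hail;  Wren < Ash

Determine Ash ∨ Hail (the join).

Gale

Common upper bounds of {Ash, Hail}: Gale, Jet, Sage.
The least among these is Gale.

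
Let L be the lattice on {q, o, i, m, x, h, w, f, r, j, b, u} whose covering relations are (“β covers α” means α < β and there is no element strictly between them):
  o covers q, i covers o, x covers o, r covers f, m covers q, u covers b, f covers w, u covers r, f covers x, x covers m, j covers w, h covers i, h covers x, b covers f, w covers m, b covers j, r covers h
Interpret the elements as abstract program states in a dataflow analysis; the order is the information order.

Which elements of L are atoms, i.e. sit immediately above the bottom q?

The atoms are exactly the elements that cover q: m, o.

m, o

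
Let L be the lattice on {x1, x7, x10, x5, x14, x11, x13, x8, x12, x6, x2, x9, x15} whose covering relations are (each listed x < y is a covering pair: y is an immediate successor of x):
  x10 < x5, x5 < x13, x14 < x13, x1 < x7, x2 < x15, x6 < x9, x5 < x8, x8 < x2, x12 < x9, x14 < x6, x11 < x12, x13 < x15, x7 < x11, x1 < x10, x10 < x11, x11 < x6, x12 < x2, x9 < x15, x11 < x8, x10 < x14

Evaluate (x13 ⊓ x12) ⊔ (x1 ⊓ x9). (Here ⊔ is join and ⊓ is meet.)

x13 ∧ x12 = x10
x1 ∧ x9 = x1
x10 ∨ x1 = x10

x10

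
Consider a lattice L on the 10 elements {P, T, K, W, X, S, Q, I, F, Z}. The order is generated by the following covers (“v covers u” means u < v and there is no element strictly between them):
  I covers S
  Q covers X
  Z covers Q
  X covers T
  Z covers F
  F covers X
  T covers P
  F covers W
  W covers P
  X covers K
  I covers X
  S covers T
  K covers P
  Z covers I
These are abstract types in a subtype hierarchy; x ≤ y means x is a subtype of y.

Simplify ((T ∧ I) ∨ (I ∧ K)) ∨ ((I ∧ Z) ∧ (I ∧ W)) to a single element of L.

X

T ∧ I = T
I ∧ K = K
T ∨ K = X
I ∧ Z = I
I ∧ W = P
I ∧ P = P
X ∨ P = X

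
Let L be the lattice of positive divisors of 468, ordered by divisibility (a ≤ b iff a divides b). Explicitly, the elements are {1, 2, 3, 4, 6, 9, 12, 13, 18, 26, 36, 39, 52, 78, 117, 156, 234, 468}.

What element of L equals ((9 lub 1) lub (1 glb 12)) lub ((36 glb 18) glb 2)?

9 ∨ 1 = 9
1 ∧ 12 = 1
9 ∨ 1 = 9
36 ∧ 18 = 18
18 ∧ 2 = 2
9 ∨ 2 = 18

18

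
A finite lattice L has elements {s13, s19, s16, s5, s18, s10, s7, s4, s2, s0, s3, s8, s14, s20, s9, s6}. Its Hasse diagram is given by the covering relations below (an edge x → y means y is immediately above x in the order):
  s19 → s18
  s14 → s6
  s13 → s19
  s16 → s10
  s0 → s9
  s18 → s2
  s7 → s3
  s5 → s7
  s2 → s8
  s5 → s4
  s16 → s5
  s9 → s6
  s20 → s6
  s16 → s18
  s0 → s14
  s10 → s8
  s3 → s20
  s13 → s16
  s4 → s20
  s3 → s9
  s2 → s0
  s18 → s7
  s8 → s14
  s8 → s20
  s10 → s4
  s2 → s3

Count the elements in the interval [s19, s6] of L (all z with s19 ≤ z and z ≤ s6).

11

The interval [s19, s6] = {s0, s14, s18, s19, s2, s20, s3, s6, s7, s8, s9}, which has 11 elements.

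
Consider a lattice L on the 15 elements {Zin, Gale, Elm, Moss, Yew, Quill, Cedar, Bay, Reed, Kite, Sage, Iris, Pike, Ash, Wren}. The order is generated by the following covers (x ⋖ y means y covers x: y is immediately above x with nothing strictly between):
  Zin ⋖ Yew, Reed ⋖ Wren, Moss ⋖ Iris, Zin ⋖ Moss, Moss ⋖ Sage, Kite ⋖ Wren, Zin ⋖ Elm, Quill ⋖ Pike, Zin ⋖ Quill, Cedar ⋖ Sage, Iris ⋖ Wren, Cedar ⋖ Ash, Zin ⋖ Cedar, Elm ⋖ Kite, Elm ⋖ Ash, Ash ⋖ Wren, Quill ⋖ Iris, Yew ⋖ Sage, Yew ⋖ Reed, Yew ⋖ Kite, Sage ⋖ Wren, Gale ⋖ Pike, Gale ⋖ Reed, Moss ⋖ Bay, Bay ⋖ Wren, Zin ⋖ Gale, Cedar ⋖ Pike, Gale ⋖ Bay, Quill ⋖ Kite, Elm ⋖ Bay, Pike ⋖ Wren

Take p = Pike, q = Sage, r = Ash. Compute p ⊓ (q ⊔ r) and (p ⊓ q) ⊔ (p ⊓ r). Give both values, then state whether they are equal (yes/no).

q ⊔ r = Wren, so p ⊓ (q ⊔ r) = Pike ⊓ Wren = Pike.
p ⊓ q = Cedar and p ⊓ r = Cedar, so (p ⊓ q) ⊔ (p ⊓ r) = Cedar ⊔ Cedar = Cedar.
Equal: no.

Pike; Cedar; no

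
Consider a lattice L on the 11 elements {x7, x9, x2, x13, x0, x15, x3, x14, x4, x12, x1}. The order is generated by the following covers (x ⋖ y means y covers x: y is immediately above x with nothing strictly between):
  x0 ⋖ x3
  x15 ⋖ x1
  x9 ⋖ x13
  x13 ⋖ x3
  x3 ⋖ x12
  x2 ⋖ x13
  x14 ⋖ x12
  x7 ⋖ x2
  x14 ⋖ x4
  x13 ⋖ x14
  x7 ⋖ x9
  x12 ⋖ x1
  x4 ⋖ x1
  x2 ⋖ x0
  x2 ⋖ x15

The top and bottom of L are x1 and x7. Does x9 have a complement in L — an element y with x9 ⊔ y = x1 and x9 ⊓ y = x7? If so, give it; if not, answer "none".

x15

Need y with x9 ∨ y = x1 and x9 ∧ y = x7.
Checking each element gives: x15.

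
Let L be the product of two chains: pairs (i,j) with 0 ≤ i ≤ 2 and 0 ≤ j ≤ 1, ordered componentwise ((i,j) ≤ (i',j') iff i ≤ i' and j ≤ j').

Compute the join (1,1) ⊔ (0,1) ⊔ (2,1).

(2,1)

Common upper bounds of {(1,1), (0,1), (2,1)}: (2,1).
The least among these is (2,1).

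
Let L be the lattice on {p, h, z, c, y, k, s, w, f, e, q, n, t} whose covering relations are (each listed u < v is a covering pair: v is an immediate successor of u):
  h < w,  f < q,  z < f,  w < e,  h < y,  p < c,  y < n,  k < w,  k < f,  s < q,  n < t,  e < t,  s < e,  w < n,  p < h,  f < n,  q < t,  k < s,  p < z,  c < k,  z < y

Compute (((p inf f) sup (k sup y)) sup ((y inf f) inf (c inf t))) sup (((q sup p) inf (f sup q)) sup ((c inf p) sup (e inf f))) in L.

p ∧ f = p
k ∨ y = n
p ∨ n = n
y ∧ f = z
c ∧ t = c
z ∧ c = p
n ∨ p = n
q ∨ p = q
f ∨ q = q
q ∧ q = q
c ∧ p = p
e ∧ f = k
p ∨ k = k
q ∨ k = q
n ∨ q = t

t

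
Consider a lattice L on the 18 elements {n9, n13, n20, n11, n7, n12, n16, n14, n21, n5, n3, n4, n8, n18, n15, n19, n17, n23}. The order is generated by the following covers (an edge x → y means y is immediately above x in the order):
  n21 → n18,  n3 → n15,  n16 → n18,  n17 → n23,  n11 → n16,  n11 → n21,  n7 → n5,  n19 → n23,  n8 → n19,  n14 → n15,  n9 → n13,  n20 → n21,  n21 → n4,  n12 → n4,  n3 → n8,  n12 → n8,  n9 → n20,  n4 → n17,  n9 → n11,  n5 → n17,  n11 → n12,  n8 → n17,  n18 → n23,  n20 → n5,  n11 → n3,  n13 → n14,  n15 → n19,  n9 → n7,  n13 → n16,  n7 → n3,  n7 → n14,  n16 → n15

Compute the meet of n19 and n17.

Common lower bounds of {n19, n17}: n11, n12, n3, n7, n8, n9.
The greatest among these is n8.

n8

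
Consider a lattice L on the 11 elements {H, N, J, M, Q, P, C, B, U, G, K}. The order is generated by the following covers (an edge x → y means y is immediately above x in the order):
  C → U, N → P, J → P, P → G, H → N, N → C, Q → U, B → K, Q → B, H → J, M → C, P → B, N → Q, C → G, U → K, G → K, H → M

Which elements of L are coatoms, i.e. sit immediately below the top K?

B, G, U

The coatoms are exactly the elements covered by K: B, G, U.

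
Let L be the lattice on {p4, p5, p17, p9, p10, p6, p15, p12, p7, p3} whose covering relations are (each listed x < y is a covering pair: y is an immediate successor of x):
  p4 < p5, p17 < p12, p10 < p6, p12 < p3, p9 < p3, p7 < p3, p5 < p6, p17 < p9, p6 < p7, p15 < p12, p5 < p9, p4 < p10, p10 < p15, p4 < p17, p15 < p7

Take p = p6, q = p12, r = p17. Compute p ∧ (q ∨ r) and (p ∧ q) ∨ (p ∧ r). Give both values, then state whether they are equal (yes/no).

p10; p10; yes

q ∨ r = p12, so p ∧ (q ∨ r) = p6 ∧ p12 = p10.
p ∧ q = p10 and p ∧ r = p4, so (p ∧ q) ∨ (p ∧ r) = p10 ∨ p4 = p10.
Equal: yes.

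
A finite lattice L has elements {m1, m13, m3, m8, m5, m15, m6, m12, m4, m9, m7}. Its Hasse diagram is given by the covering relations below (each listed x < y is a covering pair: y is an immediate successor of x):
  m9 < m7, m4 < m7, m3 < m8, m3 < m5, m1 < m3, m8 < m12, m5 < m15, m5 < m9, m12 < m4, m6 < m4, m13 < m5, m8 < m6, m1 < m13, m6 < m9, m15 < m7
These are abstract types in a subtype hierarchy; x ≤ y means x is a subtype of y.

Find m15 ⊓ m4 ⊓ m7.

m3

Common lower bounds of {m15, m4, m7}: m1, m3.
The greatest among these is m3.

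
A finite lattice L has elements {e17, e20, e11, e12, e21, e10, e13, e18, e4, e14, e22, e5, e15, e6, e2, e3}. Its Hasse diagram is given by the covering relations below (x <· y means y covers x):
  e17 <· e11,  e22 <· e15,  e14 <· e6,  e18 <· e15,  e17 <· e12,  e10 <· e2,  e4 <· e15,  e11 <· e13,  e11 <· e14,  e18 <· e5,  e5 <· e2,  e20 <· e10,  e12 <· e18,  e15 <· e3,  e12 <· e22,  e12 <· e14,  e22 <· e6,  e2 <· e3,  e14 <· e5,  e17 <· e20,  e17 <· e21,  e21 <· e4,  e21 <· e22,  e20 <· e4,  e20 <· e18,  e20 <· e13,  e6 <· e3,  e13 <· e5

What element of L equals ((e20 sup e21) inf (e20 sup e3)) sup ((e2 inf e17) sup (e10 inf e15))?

e20 ∨ e21 = e4
e20 ∨ e3 = e3
e4 ∧ e3 = e4
e2 ∧ e17 = e17
e10 ∧ e15 = e20
e17 ∨ e20 = e20
e4 ∨ e20 = e4

e4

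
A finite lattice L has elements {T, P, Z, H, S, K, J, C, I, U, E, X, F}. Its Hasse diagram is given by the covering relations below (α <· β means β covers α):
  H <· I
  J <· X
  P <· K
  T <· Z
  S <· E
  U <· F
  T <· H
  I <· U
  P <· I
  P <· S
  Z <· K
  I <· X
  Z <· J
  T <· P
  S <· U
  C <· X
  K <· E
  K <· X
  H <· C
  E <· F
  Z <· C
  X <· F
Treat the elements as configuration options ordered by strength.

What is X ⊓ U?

I

Common lower bounds of {X, U}: H, I, P, T.
The greatest among these is I.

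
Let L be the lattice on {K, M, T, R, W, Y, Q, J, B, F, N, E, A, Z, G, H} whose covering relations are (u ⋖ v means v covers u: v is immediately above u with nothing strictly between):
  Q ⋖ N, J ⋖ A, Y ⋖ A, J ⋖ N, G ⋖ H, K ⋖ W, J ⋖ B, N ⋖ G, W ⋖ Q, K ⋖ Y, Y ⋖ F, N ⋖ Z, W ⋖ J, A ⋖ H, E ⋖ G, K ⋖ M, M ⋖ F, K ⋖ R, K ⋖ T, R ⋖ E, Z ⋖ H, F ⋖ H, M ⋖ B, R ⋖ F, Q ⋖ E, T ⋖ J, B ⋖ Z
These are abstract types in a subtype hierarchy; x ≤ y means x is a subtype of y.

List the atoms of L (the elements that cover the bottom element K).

The atoms are exactly the elements that cover K: M, R, T, W, Y.

M, R, T, W, Y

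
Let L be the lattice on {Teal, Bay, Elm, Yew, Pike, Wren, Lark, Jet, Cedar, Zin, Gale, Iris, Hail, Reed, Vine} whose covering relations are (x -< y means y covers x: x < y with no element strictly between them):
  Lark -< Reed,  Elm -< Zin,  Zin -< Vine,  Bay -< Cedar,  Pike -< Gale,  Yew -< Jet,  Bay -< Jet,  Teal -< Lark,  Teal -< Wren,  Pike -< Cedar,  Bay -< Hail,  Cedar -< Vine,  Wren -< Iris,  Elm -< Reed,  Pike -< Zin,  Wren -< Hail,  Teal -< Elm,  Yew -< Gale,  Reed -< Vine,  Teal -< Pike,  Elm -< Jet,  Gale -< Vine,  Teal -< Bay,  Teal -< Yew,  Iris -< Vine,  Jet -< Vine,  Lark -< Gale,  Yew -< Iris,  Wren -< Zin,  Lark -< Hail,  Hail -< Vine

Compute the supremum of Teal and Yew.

Common upper bounds of {Teal, Yew}: Gale, Iris, Jet, Vine, Yew.
The least among these is Yew.

Yew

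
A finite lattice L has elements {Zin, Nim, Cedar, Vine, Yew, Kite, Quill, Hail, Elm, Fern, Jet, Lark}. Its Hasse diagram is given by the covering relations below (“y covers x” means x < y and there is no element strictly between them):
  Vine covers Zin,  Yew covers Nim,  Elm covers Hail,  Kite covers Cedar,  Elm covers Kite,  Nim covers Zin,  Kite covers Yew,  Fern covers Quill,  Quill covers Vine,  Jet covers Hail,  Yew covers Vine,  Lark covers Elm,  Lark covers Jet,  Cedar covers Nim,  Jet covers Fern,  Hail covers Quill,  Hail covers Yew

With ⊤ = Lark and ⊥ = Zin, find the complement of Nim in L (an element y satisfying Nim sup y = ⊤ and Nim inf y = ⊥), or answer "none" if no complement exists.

For every candidate y, either Nim ∨ y ≠ Lark or Nim ∧ y ≠ Zin; no complement exists.

none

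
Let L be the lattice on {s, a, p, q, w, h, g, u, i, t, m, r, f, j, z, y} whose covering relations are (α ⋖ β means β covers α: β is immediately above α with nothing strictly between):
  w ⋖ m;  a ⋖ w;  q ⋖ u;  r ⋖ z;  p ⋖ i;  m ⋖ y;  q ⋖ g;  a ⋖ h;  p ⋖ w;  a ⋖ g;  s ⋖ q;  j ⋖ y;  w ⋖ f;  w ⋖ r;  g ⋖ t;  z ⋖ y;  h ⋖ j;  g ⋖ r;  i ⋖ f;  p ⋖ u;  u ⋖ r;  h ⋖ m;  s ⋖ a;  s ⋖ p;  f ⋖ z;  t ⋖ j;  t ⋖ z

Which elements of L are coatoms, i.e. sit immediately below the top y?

The coatoms are exactly the elements covered by y: j, m, z.

j, m, z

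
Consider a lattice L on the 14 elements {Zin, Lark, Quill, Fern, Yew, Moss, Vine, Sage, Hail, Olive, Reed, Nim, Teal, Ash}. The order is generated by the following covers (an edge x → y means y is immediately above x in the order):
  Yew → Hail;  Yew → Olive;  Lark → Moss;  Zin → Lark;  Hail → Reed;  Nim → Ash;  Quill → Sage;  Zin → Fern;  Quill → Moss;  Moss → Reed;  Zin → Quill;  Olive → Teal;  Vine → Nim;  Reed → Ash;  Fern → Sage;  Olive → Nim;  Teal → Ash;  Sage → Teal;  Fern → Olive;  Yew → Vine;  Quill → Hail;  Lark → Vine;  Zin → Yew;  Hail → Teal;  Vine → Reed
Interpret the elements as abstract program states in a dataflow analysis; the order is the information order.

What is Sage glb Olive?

Fern

Common lower bounds of {Sage, Olive}: Fern, Zin.
The greatest among these is Fern.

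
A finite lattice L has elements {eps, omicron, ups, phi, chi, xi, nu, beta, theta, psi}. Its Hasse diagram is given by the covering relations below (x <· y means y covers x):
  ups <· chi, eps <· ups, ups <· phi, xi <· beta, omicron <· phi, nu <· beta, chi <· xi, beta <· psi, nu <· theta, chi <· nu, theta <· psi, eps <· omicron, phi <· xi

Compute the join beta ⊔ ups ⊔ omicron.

Common upper bounds of {beta, ups, omicron}: beta, psi.
The least among these is beta.

beta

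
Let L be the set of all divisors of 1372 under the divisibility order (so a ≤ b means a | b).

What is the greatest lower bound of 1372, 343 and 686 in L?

343

Common lower bounds of {1372, 343, 686}: 1, 343, 49, 7.
The greatest among these is 343.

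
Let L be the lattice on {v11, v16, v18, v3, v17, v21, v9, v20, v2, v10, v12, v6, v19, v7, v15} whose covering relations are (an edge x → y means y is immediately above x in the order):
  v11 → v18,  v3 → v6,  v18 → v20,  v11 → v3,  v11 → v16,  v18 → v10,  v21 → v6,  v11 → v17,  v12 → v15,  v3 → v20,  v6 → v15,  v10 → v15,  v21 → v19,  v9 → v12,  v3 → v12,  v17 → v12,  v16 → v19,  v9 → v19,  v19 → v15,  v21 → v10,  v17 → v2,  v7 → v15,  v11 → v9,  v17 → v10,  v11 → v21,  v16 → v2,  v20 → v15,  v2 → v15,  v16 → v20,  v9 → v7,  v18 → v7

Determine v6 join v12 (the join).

Common upper bounds of {v6, v12}: v15.
The least among these is v15.

v15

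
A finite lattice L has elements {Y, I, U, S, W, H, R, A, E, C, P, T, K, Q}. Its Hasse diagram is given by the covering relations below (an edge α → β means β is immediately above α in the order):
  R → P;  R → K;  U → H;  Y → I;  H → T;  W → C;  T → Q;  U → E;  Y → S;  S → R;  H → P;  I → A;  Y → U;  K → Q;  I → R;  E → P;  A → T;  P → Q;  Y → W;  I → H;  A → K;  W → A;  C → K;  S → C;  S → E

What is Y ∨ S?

S

Common upper bounds of {Y, S}: C, E, K, P, Q, R, S.
The least among these is S.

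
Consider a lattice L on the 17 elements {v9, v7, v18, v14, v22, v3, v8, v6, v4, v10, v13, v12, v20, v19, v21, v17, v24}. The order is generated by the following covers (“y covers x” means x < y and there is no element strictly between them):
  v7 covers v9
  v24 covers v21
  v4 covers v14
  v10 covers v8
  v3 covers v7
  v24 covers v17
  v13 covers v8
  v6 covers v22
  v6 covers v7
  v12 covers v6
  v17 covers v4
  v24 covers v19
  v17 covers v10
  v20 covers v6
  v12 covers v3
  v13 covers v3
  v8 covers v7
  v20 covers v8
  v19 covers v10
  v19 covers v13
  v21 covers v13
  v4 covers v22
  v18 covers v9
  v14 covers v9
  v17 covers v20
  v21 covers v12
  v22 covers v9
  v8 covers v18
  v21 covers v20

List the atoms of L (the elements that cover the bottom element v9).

v14, v18, v22, v7

The atoms are exactly the elements that cover v9: v14, v18, v22, v7.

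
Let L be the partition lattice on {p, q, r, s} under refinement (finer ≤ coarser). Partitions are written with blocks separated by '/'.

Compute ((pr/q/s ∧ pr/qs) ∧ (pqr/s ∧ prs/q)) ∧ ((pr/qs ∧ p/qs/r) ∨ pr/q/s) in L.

pr/q/s ∧ pr/qs = pr/q/s
pqr/s ∧ prs/q = pr/q/s
pr/q/s ∧ pr/q/s = pr/q/s
pr/qs ∧ p/qs/r = p/qs/r
p/qs/r ∨ pr/q/s = pr/qs
pr/q/s ∧ pr/qs = pr/q/s

pr/q/s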